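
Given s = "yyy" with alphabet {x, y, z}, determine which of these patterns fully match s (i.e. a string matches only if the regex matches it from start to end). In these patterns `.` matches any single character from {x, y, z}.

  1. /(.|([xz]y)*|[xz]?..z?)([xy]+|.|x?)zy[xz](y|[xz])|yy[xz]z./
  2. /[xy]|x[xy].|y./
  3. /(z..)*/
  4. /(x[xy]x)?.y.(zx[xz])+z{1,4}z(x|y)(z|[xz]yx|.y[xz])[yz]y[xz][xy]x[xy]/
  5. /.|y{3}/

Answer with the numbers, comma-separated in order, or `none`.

1 → no match
2 → no match
3 → no match
4 → no match
5 → match

5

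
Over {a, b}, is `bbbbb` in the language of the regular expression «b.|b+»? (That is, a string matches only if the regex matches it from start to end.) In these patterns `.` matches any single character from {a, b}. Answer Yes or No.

Yes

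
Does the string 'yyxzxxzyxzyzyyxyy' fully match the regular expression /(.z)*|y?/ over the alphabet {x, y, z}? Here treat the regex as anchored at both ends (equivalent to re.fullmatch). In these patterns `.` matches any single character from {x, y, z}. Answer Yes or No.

No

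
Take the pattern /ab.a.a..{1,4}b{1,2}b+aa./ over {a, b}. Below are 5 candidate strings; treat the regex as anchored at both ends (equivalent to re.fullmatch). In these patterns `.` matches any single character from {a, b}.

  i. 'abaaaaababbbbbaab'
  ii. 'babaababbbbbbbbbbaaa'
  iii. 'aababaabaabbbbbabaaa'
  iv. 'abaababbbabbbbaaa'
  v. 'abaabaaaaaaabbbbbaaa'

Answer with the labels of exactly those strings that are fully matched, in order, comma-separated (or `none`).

i → match
ii → no match — must start with 'ab'
iii → no match — must start with 'ab'
iv → match
v → no match

i, iv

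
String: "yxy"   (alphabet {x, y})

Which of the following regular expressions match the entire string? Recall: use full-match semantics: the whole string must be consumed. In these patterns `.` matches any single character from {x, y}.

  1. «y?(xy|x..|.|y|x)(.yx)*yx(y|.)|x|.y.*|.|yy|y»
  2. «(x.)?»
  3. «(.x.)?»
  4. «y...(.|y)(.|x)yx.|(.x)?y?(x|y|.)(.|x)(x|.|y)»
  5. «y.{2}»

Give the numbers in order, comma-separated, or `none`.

3, 4, 5

1 → no match
2 → no match
3 → match
4 → match
5 → match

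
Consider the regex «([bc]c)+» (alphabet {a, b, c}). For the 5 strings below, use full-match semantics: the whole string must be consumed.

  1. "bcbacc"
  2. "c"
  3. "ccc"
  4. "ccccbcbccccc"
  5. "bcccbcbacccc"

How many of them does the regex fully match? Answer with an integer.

1

1 → no match
2 → no match
3 → no match
4 → match
5 → no match
Total matched: 1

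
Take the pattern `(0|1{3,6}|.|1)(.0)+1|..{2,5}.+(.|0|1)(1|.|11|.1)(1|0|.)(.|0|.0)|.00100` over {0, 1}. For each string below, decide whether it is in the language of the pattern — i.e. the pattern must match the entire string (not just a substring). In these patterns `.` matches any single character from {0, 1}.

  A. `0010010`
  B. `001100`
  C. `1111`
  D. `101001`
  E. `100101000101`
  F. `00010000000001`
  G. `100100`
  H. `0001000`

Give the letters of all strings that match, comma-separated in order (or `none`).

A → no match
B → no match
C → no match
D → no match
E → match
F → match
G → match
H → no match

E, F, G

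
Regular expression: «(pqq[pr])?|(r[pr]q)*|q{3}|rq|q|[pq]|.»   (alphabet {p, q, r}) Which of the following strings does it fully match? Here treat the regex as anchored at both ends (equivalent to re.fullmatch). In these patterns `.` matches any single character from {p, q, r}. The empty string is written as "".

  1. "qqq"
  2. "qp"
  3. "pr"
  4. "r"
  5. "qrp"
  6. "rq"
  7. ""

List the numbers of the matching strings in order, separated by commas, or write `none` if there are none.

1 → match
2 → no match
3 → no match
4 → match
5 → no match
6 → match
7 → match

1, 4, 6, 7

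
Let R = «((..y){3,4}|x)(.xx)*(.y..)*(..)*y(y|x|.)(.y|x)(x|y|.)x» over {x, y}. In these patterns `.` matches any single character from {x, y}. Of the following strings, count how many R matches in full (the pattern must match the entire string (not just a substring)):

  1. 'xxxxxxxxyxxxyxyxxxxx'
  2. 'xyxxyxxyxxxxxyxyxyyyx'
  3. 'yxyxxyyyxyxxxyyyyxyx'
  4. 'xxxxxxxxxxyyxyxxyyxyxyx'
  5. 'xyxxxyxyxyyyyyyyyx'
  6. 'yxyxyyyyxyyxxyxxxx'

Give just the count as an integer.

1 → no match
2 → match
3 → no match
4 → no match
5 → match
6 → no match
Total matched: 2

2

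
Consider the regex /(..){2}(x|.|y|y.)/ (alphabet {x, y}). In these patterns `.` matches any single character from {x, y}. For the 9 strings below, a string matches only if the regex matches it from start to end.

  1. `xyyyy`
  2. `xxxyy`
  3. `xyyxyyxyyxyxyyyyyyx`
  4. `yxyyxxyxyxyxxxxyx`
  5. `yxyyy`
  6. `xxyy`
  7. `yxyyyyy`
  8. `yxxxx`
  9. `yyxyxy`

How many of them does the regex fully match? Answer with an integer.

1 → match
2 → match
3 → no match
4 → no match
5 → match
6 → no match
7 → no match
8 → match
9 → no match
Total matched: 4

4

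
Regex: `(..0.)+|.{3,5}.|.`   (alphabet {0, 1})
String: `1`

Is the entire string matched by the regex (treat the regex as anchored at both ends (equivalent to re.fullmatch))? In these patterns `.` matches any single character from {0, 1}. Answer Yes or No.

Yes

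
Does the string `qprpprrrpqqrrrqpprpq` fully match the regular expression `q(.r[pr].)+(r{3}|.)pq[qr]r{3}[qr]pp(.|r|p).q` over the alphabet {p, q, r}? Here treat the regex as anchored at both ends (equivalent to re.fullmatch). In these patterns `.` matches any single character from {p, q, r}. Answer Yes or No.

Yes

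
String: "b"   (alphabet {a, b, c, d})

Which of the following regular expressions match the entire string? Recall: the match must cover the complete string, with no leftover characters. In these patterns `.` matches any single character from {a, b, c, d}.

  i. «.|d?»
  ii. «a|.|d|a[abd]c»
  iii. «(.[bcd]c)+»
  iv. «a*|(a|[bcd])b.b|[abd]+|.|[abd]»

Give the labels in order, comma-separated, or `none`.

i → match
ii → match
iii → no match — must end with "c"
iv → match

i, ii, iv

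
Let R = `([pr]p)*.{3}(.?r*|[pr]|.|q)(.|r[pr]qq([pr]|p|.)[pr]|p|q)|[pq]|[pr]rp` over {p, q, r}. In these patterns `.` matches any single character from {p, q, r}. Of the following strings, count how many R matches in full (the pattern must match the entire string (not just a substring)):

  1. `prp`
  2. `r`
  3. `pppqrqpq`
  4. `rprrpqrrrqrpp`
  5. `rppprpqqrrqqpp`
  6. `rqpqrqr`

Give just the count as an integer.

2

1. `prp` → match
2. `r` → no match
3. `pppqrqpq` → no match
4 → no match
5 → match
6. `rqpqrqr` → no match
Total matched: 2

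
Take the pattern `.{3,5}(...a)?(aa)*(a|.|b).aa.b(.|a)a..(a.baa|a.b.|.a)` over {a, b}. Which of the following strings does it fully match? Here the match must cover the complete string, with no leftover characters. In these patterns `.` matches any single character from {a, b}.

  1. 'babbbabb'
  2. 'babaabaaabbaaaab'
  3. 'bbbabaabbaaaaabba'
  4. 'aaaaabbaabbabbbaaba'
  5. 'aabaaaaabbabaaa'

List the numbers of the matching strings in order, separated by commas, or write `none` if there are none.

3, 5

1. 'babbbabb' → no match
2 → no match
3 → match
4 → no match
5 → match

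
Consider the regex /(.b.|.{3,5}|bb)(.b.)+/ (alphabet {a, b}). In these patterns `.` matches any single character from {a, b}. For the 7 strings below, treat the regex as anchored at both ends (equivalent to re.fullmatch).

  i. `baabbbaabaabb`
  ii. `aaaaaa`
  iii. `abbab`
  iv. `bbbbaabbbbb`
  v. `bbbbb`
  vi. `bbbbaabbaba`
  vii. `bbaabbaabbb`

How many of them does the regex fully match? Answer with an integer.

i → match
ii. `aaaaaa` → no match
iii. `abbab` → no match
iv. `bbbbaabbbbb` → match
v. `bbbbb` → match
vi. `bbbbaabbaba` → match
vii. `bbaabbaabbb` → no match
Total matched: 4

4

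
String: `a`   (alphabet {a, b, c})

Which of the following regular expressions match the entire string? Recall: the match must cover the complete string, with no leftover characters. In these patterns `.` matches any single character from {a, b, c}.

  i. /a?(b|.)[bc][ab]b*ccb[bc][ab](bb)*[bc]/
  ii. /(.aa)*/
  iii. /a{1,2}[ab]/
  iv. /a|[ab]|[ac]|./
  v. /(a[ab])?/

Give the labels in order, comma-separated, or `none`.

i → no match
ii → no match
iii → no match
iv → match
v → no match

iv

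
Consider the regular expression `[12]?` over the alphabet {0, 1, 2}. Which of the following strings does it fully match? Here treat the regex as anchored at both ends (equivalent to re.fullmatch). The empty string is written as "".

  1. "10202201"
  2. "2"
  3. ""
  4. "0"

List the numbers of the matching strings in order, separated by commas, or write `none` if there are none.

1 → no match
2 → match
3 → match
4 → no match

2, 3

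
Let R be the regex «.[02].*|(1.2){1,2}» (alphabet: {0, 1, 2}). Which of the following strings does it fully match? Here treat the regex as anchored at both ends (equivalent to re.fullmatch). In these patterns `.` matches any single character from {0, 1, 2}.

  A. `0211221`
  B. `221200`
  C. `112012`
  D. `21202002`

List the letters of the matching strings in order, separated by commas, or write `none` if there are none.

A. `0211221` → match
B. `221200` → match
C. `112012` → no match
D. `21202002` → no match

A, B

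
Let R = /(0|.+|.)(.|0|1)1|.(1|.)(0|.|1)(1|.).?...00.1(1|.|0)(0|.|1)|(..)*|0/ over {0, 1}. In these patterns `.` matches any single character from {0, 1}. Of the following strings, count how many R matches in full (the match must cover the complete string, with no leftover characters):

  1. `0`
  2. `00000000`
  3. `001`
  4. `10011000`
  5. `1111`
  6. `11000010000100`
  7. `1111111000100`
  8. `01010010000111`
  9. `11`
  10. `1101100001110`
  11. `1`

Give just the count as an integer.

1. `0` → match
2. `00000000` → match
3. `001` → match
4. `10011000` → match
5. `1111` → match
6 → match
7 → match
8 → match
9. `11` → match
10 → match
11. `1` → no match
Total matched: 10

10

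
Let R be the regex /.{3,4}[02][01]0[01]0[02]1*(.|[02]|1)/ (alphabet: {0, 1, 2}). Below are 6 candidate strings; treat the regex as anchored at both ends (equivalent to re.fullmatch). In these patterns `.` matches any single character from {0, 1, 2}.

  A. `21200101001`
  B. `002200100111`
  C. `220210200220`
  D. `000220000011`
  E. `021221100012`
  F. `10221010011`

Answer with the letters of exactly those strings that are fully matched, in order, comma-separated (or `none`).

A, B, D, F

A → match
B → match
C → no match
D → match
E → no match
F → match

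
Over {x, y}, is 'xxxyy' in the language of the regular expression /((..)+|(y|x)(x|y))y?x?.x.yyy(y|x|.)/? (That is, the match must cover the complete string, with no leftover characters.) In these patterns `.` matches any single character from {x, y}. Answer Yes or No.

No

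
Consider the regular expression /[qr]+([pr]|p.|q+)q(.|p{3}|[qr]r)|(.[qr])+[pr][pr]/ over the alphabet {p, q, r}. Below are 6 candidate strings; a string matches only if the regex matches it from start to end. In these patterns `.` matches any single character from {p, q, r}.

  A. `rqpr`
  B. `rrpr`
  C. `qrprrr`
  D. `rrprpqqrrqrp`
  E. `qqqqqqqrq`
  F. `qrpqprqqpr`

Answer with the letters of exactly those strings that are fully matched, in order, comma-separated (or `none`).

A, B, C, D, F

A → match
B → match
C → match
D → match
E → no match
F → match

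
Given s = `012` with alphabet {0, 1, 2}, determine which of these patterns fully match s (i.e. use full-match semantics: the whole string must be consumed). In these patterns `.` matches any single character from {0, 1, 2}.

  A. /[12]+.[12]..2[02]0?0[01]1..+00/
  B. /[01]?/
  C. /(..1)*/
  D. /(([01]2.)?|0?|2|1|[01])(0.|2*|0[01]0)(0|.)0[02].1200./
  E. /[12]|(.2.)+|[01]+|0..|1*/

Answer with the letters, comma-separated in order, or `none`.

E

A → no match — must end with `00`
B → no match
C → no match
D → no match
E → match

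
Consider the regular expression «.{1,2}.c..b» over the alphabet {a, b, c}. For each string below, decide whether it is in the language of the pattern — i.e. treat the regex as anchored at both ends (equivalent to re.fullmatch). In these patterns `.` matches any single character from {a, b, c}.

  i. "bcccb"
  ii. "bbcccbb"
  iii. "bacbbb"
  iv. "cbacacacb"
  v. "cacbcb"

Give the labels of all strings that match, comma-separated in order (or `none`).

i. "bcccb" → no match
ii. "bbcccbb" → match
iii. "bacbbb" → match
iv. "cbacacacb" → no match
v. "cacbcb" → match

ii, iii, v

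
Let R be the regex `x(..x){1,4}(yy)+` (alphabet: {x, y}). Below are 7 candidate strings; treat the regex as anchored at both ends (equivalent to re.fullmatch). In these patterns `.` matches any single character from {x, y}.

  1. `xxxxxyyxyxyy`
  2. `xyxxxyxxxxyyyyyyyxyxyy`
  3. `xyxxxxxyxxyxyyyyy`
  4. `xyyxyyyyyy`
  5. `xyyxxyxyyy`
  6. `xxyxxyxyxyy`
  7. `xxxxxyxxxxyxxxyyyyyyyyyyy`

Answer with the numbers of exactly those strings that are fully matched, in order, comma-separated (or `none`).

4

1. `xxxxxyyxyxyy` → no match
2 → no match
3 → no match
4. `xyyxyyyyyy` → match
5. `xyyxxyxyyy` → no match
6. `xxyxxyxyxyy` → no match
7 → no match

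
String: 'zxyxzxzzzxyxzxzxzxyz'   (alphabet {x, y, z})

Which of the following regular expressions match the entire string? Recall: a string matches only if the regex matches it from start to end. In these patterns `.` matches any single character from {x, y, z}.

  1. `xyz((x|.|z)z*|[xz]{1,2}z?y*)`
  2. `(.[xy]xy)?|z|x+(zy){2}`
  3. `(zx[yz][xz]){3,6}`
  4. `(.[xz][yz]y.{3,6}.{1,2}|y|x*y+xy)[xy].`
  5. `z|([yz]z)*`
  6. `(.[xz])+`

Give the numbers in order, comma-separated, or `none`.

1 → no match — must start with 'xyz'
2 → no match
3 → match
4 → no match
5 → no match
6 → match

3, 6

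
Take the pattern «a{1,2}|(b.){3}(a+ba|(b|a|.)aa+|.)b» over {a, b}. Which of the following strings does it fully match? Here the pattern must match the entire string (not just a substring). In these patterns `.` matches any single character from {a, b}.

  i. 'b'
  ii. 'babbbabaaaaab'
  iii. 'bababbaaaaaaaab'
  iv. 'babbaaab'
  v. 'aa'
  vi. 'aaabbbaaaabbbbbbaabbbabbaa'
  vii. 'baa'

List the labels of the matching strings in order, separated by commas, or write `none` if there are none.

ii, iii, v

i → no match
ii → match
iii → match
iv → no match
v → match
vi → no match
vii → no match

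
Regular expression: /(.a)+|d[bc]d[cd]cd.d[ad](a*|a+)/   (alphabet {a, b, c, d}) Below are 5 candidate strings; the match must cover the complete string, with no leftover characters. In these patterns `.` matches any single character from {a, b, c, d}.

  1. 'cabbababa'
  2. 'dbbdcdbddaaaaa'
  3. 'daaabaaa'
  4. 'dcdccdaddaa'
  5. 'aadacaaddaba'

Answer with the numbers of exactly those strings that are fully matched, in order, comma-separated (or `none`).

1 → no match
2 → no match
3 → match
4 → match
5 → no match

3, 4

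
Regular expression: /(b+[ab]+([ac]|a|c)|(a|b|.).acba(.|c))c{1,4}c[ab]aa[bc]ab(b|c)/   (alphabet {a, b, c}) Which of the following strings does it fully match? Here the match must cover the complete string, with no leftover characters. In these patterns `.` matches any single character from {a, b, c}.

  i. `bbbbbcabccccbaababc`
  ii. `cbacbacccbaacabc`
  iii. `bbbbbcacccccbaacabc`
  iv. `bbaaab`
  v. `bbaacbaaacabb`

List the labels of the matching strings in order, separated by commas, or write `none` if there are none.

i → no match
ii → match
iii → no match
iv → no match
v → no match

ii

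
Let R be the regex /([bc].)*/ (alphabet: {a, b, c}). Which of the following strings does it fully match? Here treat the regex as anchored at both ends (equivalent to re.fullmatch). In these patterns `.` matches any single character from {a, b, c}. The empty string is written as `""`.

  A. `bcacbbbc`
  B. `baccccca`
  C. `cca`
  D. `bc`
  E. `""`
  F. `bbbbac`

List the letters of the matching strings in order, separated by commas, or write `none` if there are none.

B, D, E

A → no match
B → match
C → no match
D → match
E → match
F → no match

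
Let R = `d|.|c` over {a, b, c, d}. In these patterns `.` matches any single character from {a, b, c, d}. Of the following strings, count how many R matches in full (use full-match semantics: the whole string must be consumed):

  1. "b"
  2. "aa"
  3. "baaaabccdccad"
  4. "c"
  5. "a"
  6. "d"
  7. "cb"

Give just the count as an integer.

1 → match
2 → no match
3 → no match
4 → match
5 → match
6 → match
7 → no match
Total matched: 4

4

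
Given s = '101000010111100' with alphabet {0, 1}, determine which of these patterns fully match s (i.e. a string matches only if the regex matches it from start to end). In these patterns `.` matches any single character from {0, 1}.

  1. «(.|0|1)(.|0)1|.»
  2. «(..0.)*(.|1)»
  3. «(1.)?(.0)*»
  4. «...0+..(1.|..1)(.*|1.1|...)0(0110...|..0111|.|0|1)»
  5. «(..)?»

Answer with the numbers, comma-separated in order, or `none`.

1 → no match
2 → no match
3 → no match
4 → match
5 → no match

4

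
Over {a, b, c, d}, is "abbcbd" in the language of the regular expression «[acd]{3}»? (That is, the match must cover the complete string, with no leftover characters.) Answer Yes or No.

No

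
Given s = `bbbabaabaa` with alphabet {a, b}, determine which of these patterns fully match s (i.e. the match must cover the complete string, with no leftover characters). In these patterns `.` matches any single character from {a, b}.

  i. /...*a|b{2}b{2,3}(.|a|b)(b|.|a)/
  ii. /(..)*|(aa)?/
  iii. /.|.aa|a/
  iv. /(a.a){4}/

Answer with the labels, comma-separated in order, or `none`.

i → match
ii → match
iii → no match
iv → no match — must start with `a`

i, ii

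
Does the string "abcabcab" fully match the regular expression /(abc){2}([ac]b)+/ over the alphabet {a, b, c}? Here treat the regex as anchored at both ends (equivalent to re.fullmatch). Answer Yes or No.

Yes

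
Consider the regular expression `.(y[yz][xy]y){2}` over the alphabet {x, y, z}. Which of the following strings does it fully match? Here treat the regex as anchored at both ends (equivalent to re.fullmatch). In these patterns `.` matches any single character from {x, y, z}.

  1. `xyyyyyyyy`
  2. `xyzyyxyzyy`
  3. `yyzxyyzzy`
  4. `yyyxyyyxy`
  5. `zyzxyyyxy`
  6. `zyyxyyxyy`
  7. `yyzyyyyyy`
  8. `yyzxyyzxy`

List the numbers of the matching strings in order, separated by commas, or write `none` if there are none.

1 → match
2 → no match
3 → no match
4 → match
5 → match
6 → no match
7 → match
8 → match

1, 4, 5, 7, 8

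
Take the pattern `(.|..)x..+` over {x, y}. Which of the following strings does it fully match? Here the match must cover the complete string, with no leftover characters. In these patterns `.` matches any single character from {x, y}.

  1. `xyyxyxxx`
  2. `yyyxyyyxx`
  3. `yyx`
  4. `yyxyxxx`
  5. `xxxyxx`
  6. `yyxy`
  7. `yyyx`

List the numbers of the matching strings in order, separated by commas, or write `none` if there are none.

4, 5

1 → no match
2 → no match
3 → no match
4 → match
5 → match
6 → no match
7 → no match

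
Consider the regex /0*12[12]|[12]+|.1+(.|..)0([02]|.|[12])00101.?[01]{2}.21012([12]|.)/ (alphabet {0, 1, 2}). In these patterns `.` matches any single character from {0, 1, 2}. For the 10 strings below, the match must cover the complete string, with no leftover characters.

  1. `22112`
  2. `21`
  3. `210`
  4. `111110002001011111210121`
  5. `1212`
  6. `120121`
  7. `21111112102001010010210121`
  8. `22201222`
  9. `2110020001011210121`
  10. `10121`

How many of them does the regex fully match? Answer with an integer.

1 → match
2 → match
3 → no match
4 → match
5 → match
6 → no match
7 → match
8 → no match
9 → no match
10 → no match
Total matched: 5

5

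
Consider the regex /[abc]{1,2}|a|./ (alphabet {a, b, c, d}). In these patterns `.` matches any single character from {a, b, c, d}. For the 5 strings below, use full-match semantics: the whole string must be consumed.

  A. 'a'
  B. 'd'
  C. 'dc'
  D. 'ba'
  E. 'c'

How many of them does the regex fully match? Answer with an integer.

A → match
B → match
C → no match
D → match
E → match
Total matched: 4

4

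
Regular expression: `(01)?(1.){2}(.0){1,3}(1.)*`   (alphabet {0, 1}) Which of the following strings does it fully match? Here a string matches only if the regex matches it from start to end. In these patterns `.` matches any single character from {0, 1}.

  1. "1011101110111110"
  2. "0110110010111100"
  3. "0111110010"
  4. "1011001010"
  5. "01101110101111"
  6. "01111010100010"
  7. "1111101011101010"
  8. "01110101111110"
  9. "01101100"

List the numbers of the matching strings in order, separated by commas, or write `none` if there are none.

1 → match
2 → no match
3 → match
4 → match
5 → match
6 → match
7 → match
8 → no match
9 → match

1, 3, 4, 5, 6, 7, 9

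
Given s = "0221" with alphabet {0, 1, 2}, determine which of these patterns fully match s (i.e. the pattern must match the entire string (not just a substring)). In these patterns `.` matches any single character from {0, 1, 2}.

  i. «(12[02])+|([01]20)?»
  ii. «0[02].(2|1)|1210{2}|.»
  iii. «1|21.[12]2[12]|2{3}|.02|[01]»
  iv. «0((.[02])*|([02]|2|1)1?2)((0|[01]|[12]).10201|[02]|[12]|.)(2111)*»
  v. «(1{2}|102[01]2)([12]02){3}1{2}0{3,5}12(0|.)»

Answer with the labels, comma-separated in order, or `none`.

i → no match
ii → match
iii → no match
iv → match
v → no match

ii, iv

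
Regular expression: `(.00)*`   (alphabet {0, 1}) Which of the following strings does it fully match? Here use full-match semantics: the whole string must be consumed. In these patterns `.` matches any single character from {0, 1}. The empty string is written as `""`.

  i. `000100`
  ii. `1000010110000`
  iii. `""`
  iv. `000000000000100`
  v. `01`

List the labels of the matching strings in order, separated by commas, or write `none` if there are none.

i → match
ii → no match
iii → match
iv → match
v → no match

i, iii, iv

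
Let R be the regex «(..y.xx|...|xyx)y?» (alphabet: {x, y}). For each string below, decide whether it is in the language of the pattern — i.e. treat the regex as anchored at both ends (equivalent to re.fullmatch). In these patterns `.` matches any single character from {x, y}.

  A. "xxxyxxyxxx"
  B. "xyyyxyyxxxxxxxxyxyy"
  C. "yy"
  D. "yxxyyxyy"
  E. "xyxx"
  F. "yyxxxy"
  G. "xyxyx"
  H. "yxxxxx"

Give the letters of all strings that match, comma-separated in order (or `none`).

A. "xxxyxxyxxx" → no match
B → no match
C. "yy" → no match
D. "yxxyyxyy" → no match
E. "xyxx" → no match
F. "yyxxxy" → no match
G. "xyxyx" → no match
H. "yxxxxx" → no match

none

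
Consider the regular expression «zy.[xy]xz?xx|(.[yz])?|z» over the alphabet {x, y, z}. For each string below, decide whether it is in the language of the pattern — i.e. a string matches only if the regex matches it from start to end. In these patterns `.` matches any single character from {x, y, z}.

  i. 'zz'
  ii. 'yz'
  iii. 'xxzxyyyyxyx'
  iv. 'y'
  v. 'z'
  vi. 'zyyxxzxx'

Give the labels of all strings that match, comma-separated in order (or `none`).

i, ii, v, vi

i → match
ii → match
iii → no match
iv → no match
v → match
vi → match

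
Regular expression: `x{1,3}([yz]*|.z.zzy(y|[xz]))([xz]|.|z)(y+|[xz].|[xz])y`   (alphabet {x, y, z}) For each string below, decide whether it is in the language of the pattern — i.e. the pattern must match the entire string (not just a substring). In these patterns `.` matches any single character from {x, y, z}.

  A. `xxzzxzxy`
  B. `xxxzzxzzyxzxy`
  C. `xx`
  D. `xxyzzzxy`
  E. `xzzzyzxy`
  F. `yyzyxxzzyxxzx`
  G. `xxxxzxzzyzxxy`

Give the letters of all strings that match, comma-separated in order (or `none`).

A → match
B → match
C → no match — must end with `y`
D → match
E → match
F → no match — must start with `x`
G → match

A, B, D, E, G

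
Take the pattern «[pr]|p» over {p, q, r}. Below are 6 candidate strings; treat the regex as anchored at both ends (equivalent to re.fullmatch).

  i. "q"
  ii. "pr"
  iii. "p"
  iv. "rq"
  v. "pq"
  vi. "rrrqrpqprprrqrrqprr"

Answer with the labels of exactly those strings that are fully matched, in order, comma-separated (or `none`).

iii

i. "q" → no match
ii. "pr" → no match
iii. "p" → match
iv. "rq" → no match
v. "pq" → no match
vi → no match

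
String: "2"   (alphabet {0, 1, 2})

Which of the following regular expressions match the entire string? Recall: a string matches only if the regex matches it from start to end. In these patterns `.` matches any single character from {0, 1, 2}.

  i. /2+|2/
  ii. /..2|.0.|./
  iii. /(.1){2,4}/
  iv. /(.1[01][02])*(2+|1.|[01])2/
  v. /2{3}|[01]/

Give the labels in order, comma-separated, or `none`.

i → match
ii → match
iii → no match — must end with "1"
iv → no match
v → no match

i, ii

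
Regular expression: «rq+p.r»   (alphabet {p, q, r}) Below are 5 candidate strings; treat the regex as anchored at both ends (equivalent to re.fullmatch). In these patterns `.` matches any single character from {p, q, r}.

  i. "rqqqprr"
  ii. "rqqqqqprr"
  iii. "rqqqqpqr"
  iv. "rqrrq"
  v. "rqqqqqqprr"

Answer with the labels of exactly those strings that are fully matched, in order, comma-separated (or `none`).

i → match
ii → match
iii → match
iv → no match — must end with "r"
v → match

i, ii, iii, v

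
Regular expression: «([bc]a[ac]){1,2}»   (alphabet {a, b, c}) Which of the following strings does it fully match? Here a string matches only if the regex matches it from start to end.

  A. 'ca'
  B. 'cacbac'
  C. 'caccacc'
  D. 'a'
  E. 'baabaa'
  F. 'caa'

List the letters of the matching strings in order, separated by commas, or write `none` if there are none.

A → no match
B → match
C → no match
D → no match
E → match
F → match

B, E, F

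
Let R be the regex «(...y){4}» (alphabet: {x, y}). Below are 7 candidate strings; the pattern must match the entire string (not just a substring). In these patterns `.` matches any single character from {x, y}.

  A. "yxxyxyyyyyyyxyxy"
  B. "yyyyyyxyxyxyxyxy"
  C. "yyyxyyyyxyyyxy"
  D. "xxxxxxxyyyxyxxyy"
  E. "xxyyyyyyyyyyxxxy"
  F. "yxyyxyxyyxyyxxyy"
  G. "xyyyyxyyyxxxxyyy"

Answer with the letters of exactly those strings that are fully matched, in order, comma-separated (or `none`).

A → match
B → match
C → no match
D → no match
E → match
F → match
G → no match

A, B, E, F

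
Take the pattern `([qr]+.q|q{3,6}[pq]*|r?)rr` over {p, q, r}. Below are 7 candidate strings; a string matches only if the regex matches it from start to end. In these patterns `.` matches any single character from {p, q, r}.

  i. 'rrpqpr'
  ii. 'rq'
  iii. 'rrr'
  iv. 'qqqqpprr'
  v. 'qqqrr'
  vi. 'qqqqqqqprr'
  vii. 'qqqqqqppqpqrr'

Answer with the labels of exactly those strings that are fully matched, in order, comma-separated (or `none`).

iii, iv, v, vi, vii

i → no match — must end with 'rr'
ii → no match — must end with 'rr'
iii → match
iv → match
v → match
vi → match
vii → match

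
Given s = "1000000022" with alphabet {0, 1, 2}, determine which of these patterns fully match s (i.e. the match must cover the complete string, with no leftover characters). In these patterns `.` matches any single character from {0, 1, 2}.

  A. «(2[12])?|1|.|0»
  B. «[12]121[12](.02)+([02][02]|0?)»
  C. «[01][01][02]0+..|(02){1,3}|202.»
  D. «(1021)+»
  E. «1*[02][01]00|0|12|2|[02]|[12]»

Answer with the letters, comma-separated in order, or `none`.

A → no match
B → no match
C → match
D → no match — must start with "1021"
E → no match

C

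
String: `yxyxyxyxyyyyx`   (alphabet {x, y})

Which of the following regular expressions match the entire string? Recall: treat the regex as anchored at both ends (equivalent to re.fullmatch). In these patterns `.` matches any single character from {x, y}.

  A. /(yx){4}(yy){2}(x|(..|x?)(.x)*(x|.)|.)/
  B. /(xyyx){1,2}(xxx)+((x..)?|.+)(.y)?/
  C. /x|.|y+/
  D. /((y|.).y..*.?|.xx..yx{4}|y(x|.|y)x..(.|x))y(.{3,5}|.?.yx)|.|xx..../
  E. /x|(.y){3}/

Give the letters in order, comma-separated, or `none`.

A → match
B → no match — must start with `xyyx`
C → no match
D → match
E → no match

A, D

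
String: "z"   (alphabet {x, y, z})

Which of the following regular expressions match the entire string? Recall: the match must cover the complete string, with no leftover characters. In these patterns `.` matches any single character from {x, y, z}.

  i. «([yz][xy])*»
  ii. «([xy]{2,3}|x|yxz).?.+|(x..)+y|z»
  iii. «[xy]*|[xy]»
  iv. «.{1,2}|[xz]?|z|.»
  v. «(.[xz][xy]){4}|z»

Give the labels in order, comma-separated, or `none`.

i → no match
ii → match
iii → no match
iv → match
v → match

ii, iv, v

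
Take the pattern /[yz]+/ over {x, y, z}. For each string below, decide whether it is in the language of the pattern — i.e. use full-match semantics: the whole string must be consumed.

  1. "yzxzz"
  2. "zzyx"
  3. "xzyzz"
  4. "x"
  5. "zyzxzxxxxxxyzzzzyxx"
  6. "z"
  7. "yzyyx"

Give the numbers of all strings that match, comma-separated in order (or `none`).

1 → no match
2 → no match
3 → no match
4 → no match
5 → no match
6 → match
7 → no match

6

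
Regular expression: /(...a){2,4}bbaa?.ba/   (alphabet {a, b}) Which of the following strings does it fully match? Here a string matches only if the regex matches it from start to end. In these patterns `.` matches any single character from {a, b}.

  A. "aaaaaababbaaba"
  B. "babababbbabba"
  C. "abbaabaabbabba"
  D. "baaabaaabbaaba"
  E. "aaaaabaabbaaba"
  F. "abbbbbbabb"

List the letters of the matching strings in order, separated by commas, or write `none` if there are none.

A, C, D, E

A → match
B → no match
C → match
D → match
E → match
F → no match — must end with "ba"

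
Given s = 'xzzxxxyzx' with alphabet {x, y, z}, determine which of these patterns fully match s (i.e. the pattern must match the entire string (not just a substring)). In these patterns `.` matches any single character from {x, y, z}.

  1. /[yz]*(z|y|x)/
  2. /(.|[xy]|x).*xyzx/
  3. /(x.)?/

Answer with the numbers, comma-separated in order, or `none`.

2

1 → no match
2 → match
3 → no match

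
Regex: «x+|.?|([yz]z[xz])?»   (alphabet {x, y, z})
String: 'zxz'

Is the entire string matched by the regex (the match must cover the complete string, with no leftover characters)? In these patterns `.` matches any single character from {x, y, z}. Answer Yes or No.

No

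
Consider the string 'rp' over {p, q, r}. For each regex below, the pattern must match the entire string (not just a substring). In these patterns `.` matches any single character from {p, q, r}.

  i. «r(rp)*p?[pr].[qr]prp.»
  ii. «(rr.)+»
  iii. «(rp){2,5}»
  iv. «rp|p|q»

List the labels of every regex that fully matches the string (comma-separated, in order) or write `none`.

iv

i → no match
ii → no match — must start with 'rr'
iii → no match
iv → match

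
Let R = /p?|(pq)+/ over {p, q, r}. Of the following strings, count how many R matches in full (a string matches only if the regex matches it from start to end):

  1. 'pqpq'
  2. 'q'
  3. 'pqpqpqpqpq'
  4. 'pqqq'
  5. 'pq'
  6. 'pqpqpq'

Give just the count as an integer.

1 → match
2 → no match
3 → match
4 → no match
5 → match
6 → match
Total matched: 4

4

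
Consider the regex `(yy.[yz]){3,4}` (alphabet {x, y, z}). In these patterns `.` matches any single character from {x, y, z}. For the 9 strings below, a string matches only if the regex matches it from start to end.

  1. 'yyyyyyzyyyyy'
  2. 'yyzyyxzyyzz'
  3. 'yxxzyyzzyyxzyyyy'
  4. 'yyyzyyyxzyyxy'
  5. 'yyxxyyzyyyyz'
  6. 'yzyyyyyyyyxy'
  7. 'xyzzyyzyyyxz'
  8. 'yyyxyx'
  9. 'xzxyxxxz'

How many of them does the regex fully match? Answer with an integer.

1

1 → match
2 → no match
3 → no match — must start with 'yy'
4 → no match
5 → no match
6 → no match — must start with 'yy'
7 → no match — must start with 'yy'
8 → no match
9 → no match — must start with 'yy'
Total matched: 1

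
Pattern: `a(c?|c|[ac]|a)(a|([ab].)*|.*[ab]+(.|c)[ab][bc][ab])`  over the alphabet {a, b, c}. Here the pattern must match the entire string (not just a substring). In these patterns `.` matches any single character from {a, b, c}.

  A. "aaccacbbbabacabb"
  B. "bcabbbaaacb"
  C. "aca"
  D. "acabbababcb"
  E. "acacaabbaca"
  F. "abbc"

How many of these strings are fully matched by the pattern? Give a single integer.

4

A → match
B. "bcabbbaaacb" → no match — must start with "a"
C. "aca" → match
D. "acabbababcb" → match
E. "acacaabbaca" → match
F. "abbc" → no match
Total matched: 4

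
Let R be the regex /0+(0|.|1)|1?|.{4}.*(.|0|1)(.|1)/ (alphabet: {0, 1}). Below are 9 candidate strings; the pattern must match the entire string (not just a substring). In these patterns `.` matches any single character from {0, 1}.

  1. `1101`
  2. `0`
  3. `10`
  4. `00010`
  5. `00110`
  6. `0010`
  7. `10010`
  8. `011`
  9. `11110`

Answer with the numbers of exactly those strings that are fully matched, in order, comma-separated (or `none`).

none

1 → no match
2 → no match
3 → no match
4 → no match
5 → no match
6 → no match
7 → no match
8 → no match
9 → no match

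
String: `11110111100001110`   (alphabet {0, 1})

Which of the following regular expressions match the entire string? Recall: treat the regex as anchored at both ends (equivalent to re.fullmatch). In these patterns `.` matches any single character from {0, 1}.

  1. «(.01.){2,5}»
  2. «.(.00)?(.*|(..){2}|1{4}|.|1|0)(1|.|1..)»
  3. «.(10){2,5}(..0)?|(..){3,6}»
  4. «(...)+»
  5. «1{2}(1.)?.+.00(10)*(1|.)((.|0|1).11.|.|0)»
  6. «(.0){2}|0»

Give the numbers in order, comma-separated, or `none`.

1 → no match
2 → match
3 → no match
4 → no match
5 → match
6 → no match

2, 5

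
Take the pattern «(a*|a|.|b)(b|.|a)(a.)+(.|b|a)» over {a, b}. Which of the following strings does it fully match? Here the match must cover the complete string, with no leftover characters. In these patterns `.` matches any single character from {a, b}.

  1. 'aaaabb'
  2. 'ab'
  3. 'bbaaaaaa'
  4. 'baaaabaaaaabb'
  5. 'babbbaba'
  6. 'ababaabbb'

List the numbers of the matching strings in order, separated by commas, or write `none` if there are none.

1 → match
2 → no match
3 → no match
4 → match
5 → no match
6 → no match

1, 4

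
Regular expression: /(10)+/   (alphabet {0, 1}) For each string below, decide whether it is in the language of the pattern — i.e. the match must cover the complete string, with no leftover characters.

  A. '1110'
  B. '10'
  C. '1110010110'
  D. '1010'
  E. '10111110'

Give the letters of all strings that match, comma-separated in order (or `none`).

B, D

A. '1110' → no match — must start with '10'
B. '10' → match
C. '1110010110' → no match — must start with '10'
D. '1010' → match
E. '10111110' → no match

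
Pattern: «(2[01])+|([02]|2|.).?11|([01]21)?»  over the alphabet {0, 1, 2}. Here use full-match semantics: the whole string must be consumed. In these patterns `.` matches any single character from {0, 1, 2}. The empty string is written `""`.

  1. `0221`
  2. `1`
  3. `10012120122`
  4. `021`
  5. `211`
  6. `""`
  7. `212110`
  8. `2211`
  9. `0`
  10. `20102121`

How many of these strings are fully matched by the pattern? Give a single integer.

4

1. `0221` → no match
2. `1` → no match
3. `10012120122` → no match
4. `021` → match
5. `211` → match
6. `""` → match
7. `212110` → no match
8. `2211` → match
9. `0` → no match
10. `20102121` → no match
Total matched: 4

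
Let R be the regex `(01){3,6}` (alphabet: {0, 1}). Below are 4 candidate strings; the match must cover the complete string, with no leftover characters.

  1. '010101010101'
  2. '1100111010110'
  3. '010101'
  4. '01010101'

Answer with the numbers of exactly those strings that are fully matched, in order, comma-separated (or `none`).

1 → match
2 → no match — must start with '01'
3 → match
4 → match

1, 3, 4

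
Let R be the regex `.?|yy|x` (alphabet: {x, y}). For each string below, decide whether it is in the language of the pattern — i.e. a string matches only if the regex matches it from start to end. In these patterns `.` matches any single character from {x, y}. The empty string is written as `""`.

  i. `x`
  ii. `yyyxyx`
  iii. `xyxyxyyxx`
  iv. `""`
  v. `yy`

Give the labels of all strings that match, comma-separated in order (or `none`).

i → match
ii → no match
iii → no match
iv → match
v → match

i, iv, v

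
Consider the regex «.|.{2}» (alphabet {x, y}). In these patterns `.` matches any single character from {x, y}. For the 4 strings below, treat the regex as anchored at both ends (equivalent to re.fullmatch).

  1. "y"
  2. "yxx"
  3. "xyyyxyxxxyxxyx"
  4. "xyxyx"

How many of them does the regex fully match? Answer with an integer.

1. "y" → match
2. "yxx" → no match
3 → no match
4. "xyxyx" → no match
Total matched: 1

1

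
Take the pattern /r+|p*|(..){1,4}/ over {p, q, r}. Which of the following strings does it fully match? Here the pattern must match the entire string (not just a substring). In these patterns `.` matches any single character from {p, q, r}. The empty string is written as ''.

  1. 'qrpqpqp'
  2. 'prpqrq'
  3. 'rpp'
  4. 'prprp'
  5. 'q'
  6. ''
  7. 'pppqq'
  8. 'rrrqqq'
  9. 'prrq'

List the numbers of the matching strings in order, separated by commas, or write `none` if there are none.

1 → no match
2 → match
3 → no match
4 → no match
5 → no match
6 → match
7 → no match
8 → match
9 → match

2, 6, 8, 9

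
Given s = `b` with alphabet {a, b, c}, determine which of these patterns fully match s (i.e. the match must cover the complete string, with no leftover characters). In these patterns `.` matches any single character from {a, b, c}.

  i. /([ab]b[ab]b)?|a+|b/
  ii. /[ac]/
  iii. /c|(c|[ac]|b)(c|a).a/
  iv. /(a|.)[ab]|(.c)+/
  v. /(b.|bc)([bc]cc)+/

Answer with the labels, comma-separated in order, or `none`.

i → match
ii → no match
iii → no match
iv → no match
v → no match — must end with `cc`

i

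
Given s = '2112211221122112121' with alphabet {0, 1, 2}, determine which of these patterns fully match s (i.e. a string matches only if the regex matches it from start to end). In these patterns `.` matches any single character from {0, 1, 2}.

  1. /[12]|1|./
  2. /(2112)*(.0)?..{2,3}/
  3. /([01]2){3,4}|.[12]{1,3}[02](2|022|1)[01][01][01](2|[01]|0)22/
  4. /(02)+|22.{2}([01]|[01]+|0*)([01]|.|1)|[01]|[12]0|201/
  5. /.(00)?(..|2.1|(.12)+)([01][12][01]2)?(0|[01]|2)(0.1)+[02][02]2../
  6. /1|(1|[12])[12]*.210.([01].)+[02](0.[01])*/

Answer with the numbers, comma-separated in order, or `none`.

2

1 → no match
2 → match
3 → no match
4 → no match
5 → no match
6 → no match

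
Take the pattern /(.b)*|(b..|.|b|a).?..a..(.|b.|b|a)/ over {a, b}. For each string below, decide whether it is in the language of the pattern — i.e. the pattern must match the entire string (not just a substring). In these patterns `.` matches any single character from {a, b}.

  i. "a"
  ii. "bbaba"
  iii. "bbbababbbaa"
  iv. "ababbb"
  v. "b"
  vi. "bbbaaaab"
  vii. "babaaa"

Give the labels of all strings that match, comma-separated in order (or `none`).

iv, vi

i → no match
ii → no match
iii → no match
iv → match
v → no match
vi → match
vii → no match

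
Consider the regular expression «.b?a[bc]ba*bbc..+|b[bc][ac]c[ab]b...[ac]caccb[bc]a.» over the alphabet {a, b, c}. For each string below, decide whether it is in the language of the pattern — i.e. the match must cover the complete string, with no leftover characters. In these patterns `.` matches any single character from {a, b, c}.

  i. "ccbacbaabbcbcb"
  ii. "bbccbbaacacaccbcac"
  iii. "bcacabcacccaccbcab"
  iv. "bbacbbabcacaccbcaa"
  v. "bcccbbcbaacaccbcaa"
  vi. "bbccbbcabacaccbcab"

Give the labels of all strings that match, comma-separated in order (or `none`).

ii, iii, iv, v, vi

i → no match
ii → match
iii → match
iv → match
v → match
vi → match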